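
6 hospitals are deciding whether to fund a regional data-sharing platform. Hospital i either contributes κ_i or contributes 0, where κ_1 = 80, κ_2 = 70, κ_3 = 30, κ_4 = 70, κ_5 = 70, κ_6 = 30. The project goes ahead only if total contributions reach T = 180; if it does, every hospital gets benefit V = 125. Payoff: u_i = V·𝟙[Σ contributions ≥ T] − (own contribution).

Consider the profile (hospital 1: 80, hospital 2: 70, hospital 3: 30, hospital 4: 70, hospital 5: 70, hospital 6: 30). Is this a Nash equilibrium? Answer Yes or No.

No

Total = 350 ≥ 180: provided.
Hospital 1 (pledges 80, payoff 45): dropping to 0 → total 270, payoff 125. Profitable deviation.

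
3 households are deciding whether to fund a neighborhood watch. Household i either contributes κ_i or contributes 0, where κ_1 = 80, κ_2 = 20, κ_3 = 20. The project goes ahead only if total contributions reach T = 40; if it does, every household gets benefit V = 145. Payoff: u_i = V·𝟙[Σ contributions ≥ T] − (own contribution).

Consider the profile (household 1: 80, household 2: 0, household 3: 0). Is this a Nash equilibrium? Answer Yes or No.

Yes

Total = 80 ≥ 40: provided.
Household 1 (pledges 80, payoff 65): dropping to 0 → total 0, payoff 0. No gain.
Household 2 (pledges 0, payoff 145): pledging 20 → total 100, payoff 125. No gain.
Household 3 (pledges 0, payoff 145): pledging 20 → total 100, payoff 125. No gain.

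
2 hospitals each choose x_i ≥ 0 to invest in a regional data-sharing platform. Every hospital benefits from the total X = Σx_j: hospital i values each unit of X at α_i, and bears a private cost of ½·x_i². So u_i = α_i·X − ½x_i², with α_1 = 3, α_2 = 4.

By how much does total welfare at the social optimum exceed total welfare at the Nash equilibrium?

Hospital i's FOC: ∂u_i/∂x_i = α_i − x_i = 0, so x_i* = α_i.
NE contributions = (3, 4); X = 7.
W^NE = (Σα)·X − ½Σα_i² = 7² − ½·25 = 36.5.
Planner sets x_i = Σα_j = 7 for every i, so X^SO = 2·7 = 14.
W^SO = (Σα)·X^SO − ½·2·(Σα)² = (2/2)·7² = 49.
Deadweight loss = W^SO − W^NE = 12.5.

12.5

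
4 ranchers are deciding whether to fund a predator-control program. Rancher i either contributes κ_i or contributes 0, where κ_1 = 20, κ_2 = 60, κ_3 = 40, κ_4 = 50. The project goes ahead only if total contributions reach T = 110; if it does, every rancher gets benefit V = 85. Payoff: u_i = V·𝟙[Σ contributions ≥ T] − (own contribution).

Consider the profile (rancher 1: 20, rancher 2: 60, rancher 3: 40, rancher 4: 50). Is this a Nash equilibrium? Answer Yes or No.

Total = 170 ≥ 110: provided.
Rancher 1 (pledges 20, payoff 65): dropping to 0 → total 150, payoff 85. Profitable deviation.

No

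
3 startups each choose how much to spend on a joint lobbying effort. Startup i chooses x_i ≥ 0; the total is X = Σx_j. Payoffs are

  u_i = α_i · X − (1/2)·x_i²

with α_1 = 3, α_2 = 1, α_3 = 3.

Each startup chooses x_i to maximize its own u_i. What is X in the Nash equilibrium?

Startup i's FOC: ∂u_i/∂x_i = α_i − x_i = 0, so x_i* = α_i.
NE contributions = (3, 1, 3); X = 7.

7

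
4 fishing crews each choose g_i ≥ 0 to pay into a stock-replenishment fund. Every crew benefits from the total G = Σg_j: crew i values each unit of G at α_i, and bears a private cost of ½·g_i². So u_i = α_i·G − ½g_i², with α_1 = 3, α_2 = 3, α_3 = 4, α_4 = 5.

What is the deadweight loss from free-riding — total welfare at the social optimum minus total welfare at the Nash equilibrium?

254.5

Crew i's FOC: ∂u_i/∂g_i = α_i − g_i = 0, so g_i* = α_i.
NE contributions = (3, 3, 4, 5); G = 15.
W^NE = (Σα)·G − ½Σα_i² = 15² − ½·59 = 195.5.
Planner sets g_i = Σα_j = 15 for every i, so G^SO = 4·15 = 60.
W^SO = (Σα)·G^SO − ½·4·(Σα)² = (4/2)·15² = 450.
Deadweight loss = W^SO − W^NE = 254.5.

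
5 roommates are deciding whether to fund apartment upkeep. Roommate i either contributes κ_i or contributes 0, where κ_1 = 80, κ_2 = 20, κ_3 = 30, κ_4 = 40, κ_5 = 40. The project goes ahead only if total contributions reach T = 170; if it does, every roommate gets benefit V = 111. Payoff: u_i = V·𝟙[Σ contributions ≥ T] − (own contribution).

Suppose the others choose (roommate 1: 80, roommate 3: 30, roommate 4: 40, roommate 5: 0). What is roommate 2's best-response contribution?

20

Others' total = 150. Contributing 20 brings total to 170 ≥ 170: gain V − κ_2 = 91.
Best response: 20.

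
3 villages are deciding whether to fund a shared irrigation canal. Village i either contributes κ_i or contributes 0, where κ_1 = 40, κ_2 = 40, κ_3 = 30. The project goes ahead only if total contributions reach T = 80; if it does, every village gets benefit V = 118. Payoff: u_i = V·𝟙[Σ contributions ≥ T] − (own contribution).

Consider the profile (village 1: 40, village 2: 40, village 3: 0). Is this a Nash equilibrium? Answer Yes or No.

Yes

Total = 80 ≥ 80: provided.
Village 1 (pledges 40, payoff 78): dropping to 0 → total 40, payoff 0. No gain.
Village 2 (pledges 40, payoff 78): dropping to 0 → total 40, payoff 0. No gain.
Village 3 (pledges 0, payoff 118): pledging 30 → total 110, payoff 88. No gain.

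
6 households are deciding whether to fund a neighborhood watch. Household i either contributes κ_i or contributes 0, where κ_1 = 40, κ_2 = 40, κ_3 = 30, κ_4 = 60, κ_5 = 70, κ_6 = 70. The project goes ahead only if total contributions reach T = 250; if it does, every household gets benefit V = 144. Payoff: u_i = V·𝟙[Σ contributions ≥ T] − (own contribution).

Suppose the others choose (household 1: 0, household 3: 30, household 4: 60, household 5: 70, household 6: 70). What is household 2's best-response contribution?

Others' total = 230. Contributing 40 brings total to 270 ≥ 250: gain V − κ_2 = 104.
Best response: 40.

40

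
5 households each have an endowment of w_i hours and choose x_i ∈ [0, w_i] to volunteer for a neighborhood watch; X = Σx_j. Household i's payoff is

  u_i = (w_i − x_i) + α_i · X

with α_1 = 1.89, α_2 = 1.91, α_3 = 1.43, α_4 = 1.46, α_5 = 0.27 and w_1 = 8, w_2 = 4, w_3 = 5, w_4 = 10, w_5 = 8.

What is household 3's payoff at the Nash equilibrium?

38.61

∂u_i/∂x_i = α_i − 1, so household i contributes w_i if α_i > 1, else 0.
α_i > 1 for i ∈ {1, 2, 3, 4}; NE contributions (8, 4, 5, 10, 0), X = 27.
u_3 = (5 − 5) + 1.43·27 = 38.61.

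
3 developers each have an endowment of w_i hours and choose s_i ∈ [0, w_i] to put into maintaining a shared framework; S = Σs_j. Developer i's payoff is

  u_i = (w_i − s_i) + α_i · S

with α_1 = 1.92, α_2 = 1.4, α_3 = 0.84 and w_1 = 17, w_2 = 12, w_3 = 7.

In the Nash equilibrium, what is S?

∂u_i/∂s_i = α_i − 1, so developer i contributes w_i if α_i > 1, else 0.
α_i > 1 for i ∈ {1, 2}; NE contributions (17, 12, 0), S = 29.

29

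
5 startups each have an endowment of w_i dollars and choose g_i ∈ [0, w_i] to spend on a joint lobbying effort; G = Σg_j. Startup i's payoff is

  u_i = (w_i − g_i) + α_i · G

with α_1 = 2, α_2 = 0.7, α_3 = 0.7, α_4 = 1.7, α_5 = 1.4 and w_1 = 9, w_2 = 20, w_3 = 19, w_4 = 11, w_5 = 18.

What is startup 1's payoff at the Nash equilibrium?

76

∂u_i/∂g_i = α_i − 1, so startup i contributes w_i if α_i > 1, else 0.
α_i > 1 for i ∈ {1, 4, 5}; NE contributions (9, 0, 0, 11, 18), G = 38.
u_1 = (9 − 9) + 2·38 = 76.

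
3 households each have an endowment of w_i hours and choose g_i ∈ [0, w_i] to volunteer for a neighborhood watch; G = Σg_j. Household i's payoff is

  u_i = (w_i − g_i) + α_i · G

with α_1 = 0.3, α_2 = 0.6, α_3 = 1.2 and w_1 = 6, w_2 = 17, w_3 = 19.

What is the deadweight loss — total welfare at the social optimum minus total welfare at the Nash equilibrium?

25.3

∂u_i/∂g_i = α_i − 1, so household i contributes w_i if α_i > 1, else 0.
α_i > 1 for i ∈ {3}; NE contributions (0, 0, 19), G = 19.
W^NE = Σw_i − G^NE + (Σα_i)·G^NE = 42 + 1.1·19 = 62.9.
Planner: ∂(Σu_j)/∂g_i = Σα_j − 1 = 1.1 > 0, so everyone contributes w_i; G^SO = 42, W^SO = 42 + 1.1·42 = 88.2.
Deadweight loss = 25.3.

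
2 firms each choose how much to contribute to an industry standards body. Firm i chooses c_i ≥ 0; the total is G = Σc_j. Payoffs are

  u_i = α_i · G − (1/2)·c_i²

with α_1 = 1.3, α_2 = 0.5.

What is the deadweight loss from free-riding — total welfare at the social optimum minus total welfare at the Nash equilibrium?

0.97

Firm i's FOC: ∂u_i/∂c_i = α_i − c_i = 0, so c_i* = α_i.
NE contributions = (1.3, 0.5); G = 1.8.
W^NE = (Σα)·G − ½Σα_i² = 1.8² − ½·1.94 = 2.27.
Planner sets c_i = Σα_j = 1.8 for every i, so G^SO = 2·1.8 = 3.6.
W^SO = (Σα)·G^SO − ½·2·(Σα)² = (2/2)·1.8² = 3.24.
Deadweight loss = W^SO − W^NE = 0.97.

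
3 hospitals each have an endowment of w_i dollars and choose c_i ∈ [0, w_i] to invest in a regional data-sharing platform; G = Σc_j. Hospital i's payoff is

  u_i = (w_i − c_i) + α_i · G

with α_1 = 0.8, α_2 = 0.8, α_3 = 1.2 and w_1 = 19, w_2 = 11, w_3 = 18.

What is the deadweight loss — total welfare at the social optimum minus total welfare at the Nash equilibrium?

54

∂u_i/∂c_i = α_i − 1, so hospital i contributes w_i if α_i > 1, else 0.
α_i > 1 for i ∈ {3}; NE contributions (0, 0, 18), G = 18.
W^NE = Σw_i − G^NE + (Σα_i)·G^NE = 48 + 1.8·18 = 80.4.
Planner: ∂(Σu_j)/∂c_i = Σα_j − 1 = 1.8 > 0, so everyone contributes w_i; G^SO = 48, W^SO = 48 + 1.8·48 = 134.4.
Deadweight loss = 54.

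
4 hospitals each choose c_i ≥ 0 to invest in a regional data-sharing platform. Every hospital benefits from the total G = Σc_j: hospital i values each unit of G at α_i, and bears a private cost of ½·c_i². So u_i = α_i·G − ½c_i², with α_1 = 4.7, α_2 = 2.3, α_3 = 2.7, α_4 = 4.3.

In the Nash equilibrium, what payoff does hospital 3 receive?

34.155

Hospital i's FOC: ∂u_i/∂c_i = α_i − c_i = 0, so c_i* = α_i.
NE contributions = (4.7, 2.3, 2.7, 4.3); G = 14.
u_3 = α_3·G − ½·(c_3)² = 2.7·14 − ½·2.7² = 34.155.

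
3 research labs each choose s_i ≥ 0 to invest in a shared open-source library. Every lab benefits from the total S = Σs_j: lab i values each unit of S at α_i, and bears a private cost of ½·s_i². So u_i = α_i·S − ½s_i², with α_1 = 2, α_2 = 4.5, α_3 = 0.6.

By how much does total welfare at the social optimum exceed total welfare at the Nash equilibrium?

37.51

Lab i's FOC: ∂u_i/∂s_i = α_i − s_i = 0, so s_i* = α_i.
NE contributions = (2, 4.5, 0.6); S = 7.1.
W^NE = (Σα)·S − ½Σα_i² = 7.1² − ½·24.61 = 38.105.
Planner sets s_i = Σα_j = 7.1 for every i, so S^SO = 3·7.1 = 21.3.
W^SO = (Σα)·S^SO − ½·3·(Σα)² = (3/2)·7.1² = 75.615.
Deadweight loss = W^SO − W^NE = 37.51.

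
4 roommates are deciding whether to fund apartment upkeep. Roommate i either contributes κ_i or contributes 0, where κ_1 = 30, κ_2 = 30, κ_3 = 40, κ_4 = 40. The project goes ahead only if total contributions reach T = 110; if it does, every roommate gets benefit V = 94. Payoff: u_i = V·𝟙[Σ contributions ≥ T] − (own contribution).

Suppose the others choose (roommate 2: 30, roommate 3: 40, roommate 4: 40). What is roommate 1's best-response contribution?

0

Others' total = 110 ≥ 110; contributing adds cost 30 for no extra benefit.
Best response: 0.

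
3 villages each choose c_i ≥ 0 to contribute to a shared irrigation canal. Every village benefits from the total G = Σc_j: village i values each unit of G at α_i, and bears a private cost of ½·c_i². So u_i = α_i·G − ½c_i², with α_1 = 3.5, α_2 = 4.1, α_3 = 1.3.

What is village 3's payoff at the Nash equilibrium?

Village i's FOC: ∂u_i/∂c_i = α_i − c_i = 0, so c_i* = α_i.
NE contributions = (3.5, 4.1, 1.3); G = 8.9.
u_3 = α_3·G − ½·(c_3)² = 1.3·8.9 − ½·1.3² = 10.725.

10.725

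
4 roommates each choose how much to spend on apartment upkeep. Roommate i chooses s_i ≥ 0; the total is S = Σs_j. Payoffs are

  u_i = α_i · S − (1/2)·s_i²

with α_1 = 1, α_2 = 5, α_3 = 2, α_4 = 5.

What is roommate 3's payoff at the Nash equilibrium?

Roommate i's FOC: ∂u_i/∂s_i = α_i − s_i = 0, so s_i* = α_i.
NE contributions = (1, 5, 2, 5); S = 13.
u_3 = α_3·S − ½·(s_3)² = 2·13 − ½·2² = 24.

24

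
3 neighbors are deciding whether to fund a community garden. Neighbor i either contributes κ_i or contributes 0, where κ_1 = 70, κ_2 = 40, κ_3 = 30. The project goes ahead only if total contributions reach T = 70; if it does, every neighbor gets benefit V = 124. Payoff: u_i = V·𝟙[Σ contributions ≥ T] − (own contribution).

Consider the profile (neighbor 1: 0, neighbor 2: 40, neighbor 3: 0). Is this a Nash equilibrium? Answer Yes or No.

No

Total = 40 < 70: not provided.
Neighbor 1 (pledges 0, payoff 0): pledging 70 → total 110, payoff 54. Profitable deviation.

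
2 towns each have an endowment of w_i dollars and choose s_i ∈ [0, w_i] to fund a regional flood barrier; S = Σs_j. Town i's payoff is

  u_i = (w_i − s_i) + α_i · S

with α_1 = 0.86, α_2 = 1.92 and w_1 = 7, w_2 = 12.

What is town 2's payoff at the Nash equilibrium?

23.04

∂u_i/∂s_i = α_i − 1, so town i contributes w_i if α_i > 1, else 0.
α_i > 1 for i ∈ {2}; NE contributions (0, 12), S = 12.
u_2 = (12 − 12) + 1.92·12 = 23.04.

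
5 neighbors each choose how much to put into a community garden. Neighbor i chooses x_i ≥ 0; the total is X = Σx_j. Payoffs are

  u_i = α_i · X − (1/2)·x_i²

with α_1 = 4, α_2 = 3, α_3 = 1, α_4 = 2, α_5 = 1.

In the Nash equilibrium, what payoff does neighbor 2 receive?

28.5

Neighbor i's FOC: ∂u_i/∂x_i = α_i − x_i = 0, so x_i* = α_i.
NE contributions = (4, 3, 1, 2, 1); X = 11.
u_2 = α_2·X − ½·(x_2)² = 3·11 − ½·3² = 28.5.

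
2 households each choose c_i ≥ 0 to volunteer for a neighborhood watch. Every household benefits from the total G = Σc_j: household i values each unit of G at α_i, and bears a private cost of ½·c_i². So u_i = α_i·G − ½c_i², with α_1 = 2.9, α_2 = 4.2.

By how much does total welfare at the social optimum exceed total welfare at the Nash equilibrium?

13.025

Household i's FOC: ∂u_i/∂c_i = α_i − c_i = 0, so c_i* = α_i.
NE contributions = (2.9, 4.2); G = 7.1.
W^NE = (Σα)·G − ½Σα_i² = 7.1² − ½·26.05 = 37.385.
Planner sets c_i = Σα_j = 7.1 for every i, so G^SO = 2·7.1 = 14.2.
W^SO = (Σα)·G^SO − ½·2·(Σα)² = (2/2)·7.1² = 50.41.
Deadweight loss = W^SO − W^NE = 13.025.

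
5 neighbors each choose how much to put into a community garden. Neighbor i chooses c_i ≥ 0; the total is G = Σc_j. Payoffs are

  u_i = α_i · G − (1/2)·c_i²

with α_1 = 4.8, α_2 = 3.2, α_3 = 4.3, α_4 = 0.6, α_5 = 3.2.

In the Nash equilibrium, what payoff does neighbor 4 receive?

9.48

Neighbor i's FOC: ∂u_i/∂c_i = α_i − c_i = 0, so c_i* = α_i.
NE contributions = (4.8, 3.2, 4.3, 0.6, 3.2); G = 16.1.
u_4 = α_4·G − ½·(c_4)² = 0.6·16.1 − ½·0.6² = 9.48.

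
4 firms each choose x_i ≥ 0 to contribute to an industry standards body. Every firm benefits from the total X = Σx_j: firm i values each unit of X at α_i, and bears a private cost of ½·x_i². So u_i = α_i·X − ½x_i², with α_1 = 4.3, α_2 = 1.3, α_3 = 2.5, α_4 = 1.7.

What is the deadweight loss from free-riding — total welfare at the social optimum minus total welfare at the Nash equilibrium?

110.7

Firm i's FOC: ∂u_i/∂x_i = α_i − x_i = 0, so x_i* = α_i.
NE contributions = (4.3, 1.3, 2.5, 1.7); X = 9.8.
W^NE = (Σα)·X − ½Σα_i² = 9.8² − ½·29.32 = 81.38.
Planner sets x_i = Σα_j = 9.8 for every i, so X^SO = 4·9.8 = 39.2.
W^SO = (Σα)·X^SO − ½·4·(Σα)² = (4/2)·9.8² = 192.08.
Deadweight loss = W^SO − W^NE = 110.7.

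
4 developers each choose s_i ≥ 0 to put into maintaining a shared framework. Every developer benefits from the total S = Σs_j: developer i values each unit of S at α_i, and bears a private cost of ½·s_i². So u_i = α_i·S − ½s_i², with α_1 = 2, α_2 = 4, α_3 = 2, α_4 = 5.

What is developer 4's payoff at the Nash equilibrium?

52.5

Developer i's FOC: ∂u_i/∂s_i = α_i − s_i = 0, so s_i* = α_i.
NE contributions = (2, 4, 2, 5); S = 13.
u_4 = α_4·S − ½·(s_4)² = 5·13 − ½·5² = 52.5.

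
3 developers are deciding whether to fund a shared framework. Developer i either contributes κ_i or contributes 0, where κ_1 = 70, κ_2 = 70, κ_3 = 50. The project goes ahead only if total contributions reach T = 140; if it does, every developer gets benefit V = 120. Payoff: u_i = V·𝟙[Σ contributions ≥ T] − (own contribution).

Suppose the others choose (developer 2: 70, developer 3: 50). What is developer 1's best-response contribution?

70

Others' total = 120. Contributing 70 brings total to 190 ≥ 140: gain V − κ_1 = 50.
Best response: 70.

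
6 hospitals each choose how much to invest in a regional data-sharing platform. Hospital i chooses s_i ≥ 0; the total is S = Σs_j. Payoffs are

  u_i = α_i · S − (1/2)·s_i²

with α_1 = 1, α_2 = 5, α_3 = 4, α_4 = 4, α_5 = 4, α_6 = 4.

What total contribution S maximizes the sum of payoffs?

Planner FOC: ∂(Σu_j)/∂s_i = (Σα_j) − s_i = 0, so s_i^SO = Σα_j = 22 for every i; S^SO = 132.

132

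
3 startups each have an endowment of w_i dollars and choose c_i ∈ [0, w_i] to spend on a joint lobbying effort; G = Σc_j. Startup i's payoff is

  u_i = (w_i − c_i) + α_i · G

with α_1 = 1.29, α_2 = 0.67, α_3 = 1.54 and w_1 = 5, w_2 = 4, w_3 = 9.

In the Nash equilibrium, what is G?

∂u_i/∂c_i = α_i − 1, so startup i contributes w_i if α_i > 1, else 0.
α_i > 1 for i ∈ {1, 3}; NE contributions (5, 0, 9), G = 14.

14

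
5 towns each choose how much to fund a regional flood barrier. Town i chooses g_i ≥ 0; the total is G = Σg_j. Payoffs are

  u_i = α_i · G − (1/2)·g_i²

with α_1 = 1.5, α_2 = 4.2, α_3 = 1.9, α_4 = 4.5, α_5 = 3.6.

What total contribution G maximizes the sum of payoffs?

78.5

Planner FOC: ∂(Σu_j)/∂g_i = (Σα_j) − g_i = 0, so g_i^SO = Σα_j = 15.7 for every i; G^SO = 78.5.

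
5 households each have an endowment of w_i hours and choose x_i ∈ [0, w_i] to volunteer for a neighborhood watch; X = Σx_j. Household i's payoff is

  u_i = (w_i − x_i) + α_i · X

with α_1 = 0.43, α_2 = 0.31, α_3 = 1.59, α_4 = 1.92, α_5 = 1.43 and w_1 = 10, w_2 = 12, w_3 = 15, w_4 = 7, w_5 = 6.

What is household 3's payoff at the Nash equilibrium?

∂u_i/∂x_i = α_i − 1, so household i contributes w_i if α_i > 1, else 0.
α_i > 1 for i ∈ {3, 4, 5}; NE contributions (0, 0, 15, 7, 6), X = 28.
u_3 = (15 − 15) + 1.59·28 = 44.52.

44.52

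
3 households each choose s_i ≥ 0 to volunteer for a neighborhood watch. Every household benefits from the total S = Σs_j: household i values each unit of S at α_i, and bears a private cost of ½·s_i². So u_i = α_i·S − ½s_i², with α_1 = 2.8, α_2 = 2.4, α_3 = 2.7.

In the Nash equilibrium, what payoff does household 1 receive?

18.2

Household i's FOC: ∂u_i/∂s_i = α_i − s_i = 0, so s_i* = α_i.
NE contributions = (2.8, 2.4, 2.7); S = 7.9.
u_1 = α_1·S − ½·(s_1)² = 2.8·7.9 − ½·2.8² = 18.2.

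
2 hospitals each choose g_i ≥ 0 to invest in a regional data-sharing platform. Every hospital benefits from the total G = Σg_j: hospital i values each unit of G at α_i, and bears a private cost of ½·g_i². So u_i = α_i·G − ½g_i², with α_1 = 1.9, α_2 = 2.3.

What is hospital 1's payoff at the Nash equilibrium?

Hospital i's FOC: ∂u_i/∂g_i = α_i − g_i = 0, so g_i* = α_i.
NE contributions = (1.9, 2.3); G = 4.2.
u_1 = α_1·G − ½·(g_1)² = 1.9·4.2 − ½·1.9² = 6.175.

6.175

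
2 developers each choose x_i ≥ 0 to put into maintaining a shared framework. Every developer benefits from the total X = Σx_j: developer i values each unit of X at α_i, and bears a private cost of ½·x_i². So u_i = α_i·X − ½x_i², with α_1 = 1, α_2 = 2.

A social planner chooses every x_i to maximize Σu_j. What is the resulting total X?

Planner FOC: ∂(Σu_j)/∂x_i = (Σα_j) − x_i = 0, so x_i^SO = Σα_j = 3 for every i; X^SO = 6.

6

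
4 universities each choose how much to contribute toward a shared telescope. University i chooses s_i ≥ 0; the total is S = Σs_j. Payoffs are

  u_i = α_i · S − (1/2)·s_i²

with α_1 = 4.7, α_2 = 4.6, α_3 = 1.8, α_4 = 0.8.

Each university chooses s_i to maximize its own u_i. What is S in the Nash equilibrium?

11.9

University i's FOC: ∂u_i/∂s_i = α_i − s_i = 0, so s_i* = α_i.
NE contributions = (4.7, 4.6, 1.8, 0.8); S = 11.9.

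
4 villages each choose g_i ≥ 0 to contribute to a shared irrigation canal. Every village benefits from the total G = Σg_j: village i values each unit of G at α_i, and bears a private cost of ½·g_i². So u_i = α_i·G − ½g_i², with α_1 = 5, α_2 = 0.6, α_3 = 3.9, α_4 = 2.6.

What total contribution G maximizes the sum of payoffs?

Planner FOC: ∂(Σu_j)/∂g_i = (Σα_j) − g_i = 0, so g_i^SO = Σα_j = 12.1 for every i; G^SO = 48.4.

48.4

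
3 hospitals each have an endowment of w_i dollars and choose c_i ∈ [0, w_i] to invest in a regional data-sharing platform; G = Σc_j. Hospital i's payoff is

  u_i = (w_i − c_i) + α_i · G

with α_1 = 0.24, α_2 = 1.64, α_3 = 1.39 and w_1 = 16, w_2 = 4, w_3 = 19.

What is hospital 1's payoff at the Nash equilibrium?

∂u_i/∂c_i = α_i − 1, so hospital i contributes w_i if α_i > 1, else 0.
α_i > 1 for i ∈ {2, 3}; NE contributions (0, 4, 19), G = 23.
u_1 = (16 − 0) + 0.24·23 = 21.52.

21.52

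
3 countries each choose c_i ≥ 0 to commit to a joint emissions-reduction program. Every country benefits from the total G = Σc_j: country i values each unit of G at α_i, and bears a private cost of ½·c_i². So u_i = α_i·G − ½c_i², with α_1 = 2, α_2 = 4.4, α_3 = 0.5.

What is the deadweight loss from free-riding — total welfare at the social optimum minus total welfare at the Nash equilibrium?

35.61

Country i's FOC: ∂u_i/∂c_i = α_i − c_i = 0, so c_i* = α_i.
NE contributions = (2, 4.4, 0.5); G = 6.9.
W^NE = (Σα)·G − ½Σα_i² = 6.9² − ½·23.61 = 35.805.
Planner sets c_i = Σα_j = 6.9 for every i, so G^SO = 3·6.9 = 20.7.
W^SO = (Σα)·G^SO − ½·3·(Σα)² = (3/2)·6.9² = 71.415.
Deadweight loss = W^SO − W^NE = 35.61.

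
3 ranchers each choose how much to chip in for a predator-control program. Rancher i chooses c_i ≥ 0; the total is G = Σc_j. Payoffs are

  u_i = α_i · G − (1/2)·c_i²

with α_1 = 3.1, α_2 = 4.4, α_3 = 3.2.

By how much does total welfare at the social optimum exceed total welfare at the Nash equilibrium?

Rancher i's FOC: ∂u_i/∂c_i = α_i − c_i = 0, so c_i* = α_i.
NE contributions = (3.1, 4.4, 3.2); G = 10.7.
W^NE = (Σα)·G − ½Σα_i² = 10.7² − ½·39.21 = 94.885.
Planner sets c_i = Σα_j = 10.7 for every i, so G^SO = 3·10.7 = 32.1.
W^SO = (Σα)·G^SO − ½·3·(Σα)² = (3/2)·10.7² = 171.735.
Deadweight loss = W^SO − W^NE = 76.85.

76.85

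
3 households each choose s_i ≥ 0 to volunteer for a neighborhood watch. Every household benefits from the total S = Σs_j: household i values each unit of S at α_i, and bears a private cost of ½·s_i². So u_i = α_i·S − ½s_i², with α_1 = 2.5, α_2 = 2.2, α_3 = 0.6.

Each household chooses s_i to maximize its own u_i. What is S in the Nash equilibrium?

Household i's FOC: ∂u_i/∂s_i = α_i − s_i = 0, so s_i* = α_i.
NE contributions = (2.5, 2.2, 0.6); S = 5.3.

5.3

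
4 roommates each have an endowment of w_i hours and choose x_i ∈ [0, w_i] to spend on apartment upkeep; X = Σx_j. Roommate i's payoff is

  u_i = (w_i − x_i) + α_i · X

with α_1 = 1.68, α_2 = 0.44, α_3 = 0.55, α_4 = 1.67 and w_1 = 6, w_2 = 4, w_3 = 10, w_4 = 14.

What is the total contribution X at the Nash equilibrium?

∂u_i/∂x_i = α_i − 1, so roommate i contributes w_i if α_i > 1, else 0.
α_i > 1 for i ∈ {1, 4}; NE contributions (6, 0, 0, 14), X = 20.

20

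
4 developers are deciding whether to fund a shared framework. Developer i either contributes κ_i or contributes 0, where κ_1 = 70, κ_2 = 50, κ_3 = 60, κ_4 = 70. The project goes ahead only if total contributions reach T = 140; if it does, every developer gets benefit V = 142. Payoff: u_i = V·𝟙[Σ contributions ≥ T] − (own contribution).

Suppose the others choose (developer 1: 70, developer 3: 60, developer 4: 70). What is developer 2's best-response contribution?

Others' total = 200 ≥ 140; contributing adds cost 50 for no extra benefit.
Best response: 0.

0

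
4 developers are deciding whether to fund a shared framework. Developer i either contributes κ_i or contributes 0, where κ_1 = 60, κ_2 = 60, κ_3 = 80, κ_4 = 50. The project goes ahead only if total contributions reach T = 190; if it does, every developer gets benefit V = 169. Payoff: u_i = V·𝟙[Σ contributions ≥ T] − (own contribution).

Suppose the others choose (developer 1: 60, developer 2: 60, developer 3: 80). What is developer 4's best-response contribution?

Others' total = 200 ≥ 190; contributing adds cost 50 for no extra benefit.
Best response: 0.

0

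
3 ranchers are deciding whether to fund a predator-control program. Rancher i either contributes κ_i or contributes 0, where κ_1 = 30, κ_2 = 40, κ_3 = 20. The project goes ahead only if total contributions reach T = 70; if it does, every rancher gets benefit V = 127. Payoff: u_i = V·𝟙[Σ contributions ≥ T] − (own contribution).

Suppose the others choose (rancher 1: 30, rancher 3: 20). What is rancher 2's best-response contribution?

Others' total = 50. Contributing 40 brings total to 90 ≥ 70: gain V − κ_2 = 87.
Best response: 40.

40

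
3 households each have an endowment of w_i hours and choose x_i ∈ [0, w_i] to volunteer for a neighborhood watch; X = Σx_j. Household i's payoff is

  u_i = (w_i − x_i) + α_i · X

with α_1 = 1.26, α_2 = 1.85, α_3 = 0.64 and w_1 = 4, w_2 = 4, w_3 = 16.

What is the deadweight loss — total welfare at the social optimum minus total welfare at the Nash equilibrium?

∂u_i/∂x_i = α_i − 1, so household i contributes w_i if α_i > 1, else 0.
α_i > 1 for i ∈ {1, 2}; NE contributions (4, 4, 0), X = 8.
W^NE = Σw_i − X^NE + (Σα_i)·X^NE = 24 + 2.75·8 = 46.
Planner: ∂(Σu_j)/∂x_i = Σα_j − 1 = 2.75 > 0, so everyone contributes w_i; X^SO = 24, W^SO = 24 + 2.75·24 = 90.
Deadweight loss = 44.

44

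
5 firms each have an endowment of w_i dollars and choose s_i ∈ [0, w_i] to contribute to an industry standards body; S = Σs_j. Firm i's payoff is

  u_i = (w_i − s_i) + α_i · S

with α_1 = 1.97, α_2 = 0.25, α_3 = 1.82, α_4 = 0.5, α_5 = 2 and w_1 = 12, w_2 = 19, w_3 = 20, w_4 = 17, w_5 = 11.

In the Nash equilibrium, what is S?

∂u_i/∂s_i = α_i − 1, so firm i contributes w_i if α_i > 1, else 0.
α_i > 1 for i ∈ {1, 3, 5}; NE contributions (12, 0, 20, 0, 11), S = 43.

43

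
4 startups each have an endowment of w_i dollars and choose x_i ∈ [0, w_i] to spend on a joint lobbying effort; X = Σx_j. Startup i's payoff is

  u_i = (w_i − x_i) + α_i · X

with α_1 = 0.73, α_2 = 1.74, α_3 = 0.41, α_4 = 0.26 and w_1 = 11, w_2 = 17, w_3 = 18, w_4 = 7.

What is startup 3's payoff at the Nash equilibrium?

∂u_i/∂x_i = α_i − 1, so startup i contributes w_i if α_i > 1, else 0.
α_i > 1 for i ∈ {2}; NE contributions (0, 17, 0, 0), X = 17.
u_3 = (18 − 0) + 0.41·17 = 24.97.

24.97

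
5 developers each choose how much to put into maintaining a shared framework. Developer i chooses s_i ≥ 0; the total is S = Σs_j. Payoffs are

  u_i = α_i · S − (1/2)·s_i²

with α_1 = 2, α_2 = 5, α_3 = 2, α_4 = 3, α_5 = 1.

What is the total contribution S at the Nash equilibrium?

13

Developer i's FOC: ∂u_i/∂s_i = α_i − s_i = 0, so s_i* = α_i.
NE contributions = (2, 5, 2, 3, 1); S = 13.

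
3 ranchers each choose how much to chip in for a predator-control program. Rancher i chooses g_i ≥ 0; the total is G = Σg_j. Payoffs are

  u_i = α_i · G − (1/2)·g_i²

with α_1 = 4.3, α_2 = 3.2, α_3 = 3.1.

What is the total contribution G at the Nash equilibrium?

Rancher i's FOC: ∂u_i/∂g_i = α_i − g_i = 0, so g_i* = α_i.
NE contributions = (4.3, 3.2, 3.1); G = 10.6.

10.6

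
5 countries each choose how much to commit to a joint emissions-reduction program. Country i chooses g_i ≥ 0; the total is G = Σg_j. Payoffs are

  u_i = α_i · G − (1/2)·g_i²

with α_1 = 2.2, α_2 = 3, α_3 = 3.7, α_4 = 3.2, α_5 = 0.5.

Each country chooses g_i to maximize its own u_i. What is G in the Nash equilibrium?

12.6

Country i's FOC: ∂u_i/∂g_i = α_i − g_i = 0, so g_i* = α_i.
NE contributions = (2.2, 3, 3.7, 3.2, 0.5); G = 12.6.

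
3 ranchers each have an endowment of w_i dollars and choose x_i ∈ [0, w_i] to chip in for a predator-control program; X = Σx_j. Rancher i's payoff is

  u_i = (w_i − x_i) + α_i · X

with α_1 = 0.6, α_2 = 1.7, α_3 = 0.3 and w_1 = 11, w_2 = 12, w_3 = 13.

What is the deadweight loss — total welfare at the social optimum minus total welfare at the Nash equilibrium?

38.4

∂u_i/∂x_i = α_i − 1, so rancher i contributes w_i if α_i > 1, else 0.
α_i > 1 for i ∈ {2}; NE contributions (0, 12, 0), X = 12.
W^NE = Σw_i − X^NE + (Σα_i)·X^NE = 36 + 1.6·12 = 55.2.
Planner: ∂(Σu_j)/∂x_i = Σα_j − 1 = 1.6 > 0, so everyone contributes w_i; X^SO = 36, W^SO = 36 + 1.6·36 = 93.6.
Deadweight loss = 38.4.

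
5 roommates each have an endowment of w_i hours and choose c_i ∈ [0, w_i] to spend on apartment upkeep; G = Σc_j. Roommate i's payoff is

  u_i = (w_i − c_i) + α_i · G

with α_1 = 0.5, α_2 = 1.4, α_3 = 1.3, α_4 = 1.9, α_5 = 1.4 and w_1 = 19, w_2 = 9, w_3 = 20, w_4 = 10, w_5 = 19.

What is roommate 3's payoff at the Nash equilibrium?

75.4

∂u_i/∂c_i = α_i − 1, so roommate i contributes w_i if α_i > 1, else 0.
α_i > 1 for i ∈ {2, 3, 4, 5}; NE contributions (0, 9, 20, 10, 19), G = 58.
u_3 = (20 − 20) + 1.3·58 = 75.4.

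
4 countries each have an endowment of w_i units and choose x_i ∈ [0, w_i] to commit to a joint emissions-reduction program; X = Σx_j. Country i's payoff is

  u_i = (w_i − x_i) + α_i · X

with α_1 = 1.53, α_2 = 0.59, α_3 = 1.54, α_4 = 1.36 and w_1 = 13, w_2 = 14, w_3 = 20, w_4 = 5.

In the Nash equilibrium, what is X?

38

∂u_i/∂x_i = α_i − 1, so country i contributes w_i if α_i > 1, else 0.
α_i > 1 for i ∈ {1, 3, 4}; NE contributions (13, 0, 20, 5), X = 38.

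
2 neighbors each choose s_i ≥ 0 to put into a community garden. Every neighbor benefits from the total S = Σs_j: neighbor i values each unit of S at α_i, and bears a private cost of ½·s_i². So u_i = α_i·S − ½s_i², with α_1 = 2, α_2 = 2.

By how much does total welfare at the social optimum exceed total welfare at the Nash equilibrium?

4

Neighbor i's FOC: ∂u_i/∂s_i = α_i − s_i = 0, so s_i* = α_i.
NE contributions = (2, 2); S = 4.
W^NE = (Σα)·S − ½Σα_i² = 4² − ½·8 = 12.
Planner sets s_i = Σα_j = 4 for every i, so S^SO = 2·4 = 8.
W^SO = (Σα)·S^SO − ½·2·(Σα)² = (2/2)·4² = 16.
Deadweight loss = W^SO − W^NE = 4.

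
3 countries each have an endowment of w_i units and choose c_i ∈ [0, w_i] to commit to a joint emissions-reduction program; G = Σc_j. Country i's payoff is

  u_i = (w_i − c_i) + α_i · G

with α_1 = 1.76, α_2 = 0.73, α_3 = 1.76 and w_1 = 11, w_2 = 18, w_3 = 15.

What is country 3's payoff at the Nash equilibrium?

∂u_i/∂c_i = α_i − 1, so country i contributes w_i if α_i > 1, else 0.
α_i > 1 for i ∈ {1, 3}; NE contributions (11, 0, 15), G = 26.
u_3 = (15 − 15) + 1.76·26 = 45.76.

45.76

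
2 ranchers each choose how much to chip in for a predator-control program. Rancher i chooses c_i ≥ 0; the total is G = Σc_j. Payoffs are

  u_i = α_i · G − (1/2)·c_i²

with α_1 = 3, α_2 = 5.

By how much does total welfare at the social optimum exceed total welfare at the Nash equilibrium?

Rancher i's FOC: ∂u_i/∂c_i = α_i − c_i = 0, so c_i* = α_i.
NE contributions = (3, 5); G = 8.
W^NE = (Σα)·G − ½Σα_i² = 8² − ½·34 = 47.
Planner sets c_i = Σα_j = 8 for every i, so G^SO = 2·8 = 16.
W^SO = (Σα)·G^SO − ½·2·(Σα)² = (2/2)·8² = 64.
Deadweight loss = W^SO − W^NE = 17.

17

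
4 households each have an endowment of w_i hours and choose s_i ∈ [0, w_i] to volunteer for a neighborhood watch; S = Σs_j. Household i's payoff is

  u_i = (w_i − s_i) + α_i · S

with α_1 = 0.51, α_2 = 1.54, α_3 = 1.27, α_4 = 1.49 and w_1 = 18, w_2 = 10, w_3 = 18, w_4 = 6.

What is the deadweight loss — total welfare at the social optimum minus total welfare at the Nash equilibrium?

∂u_i/∂s_i = α_i − 1, so household i contributes w_i if α_i > 1, else 0.
α_i > 1 for i ∈ {2, 3, 4}; NE contributions (0, 10, 18, 6), S = 34.
W^NE = Σw_i − S^NE + (Σα_i)·S^NE = 52 + 3.81·34 = 181.54.
Planner: ∂(Σu_j)/∂s_i = Σα_j − 1 = 3.81 > 0, so everyone contributes w_i; S^SO = 52, W^SO = 52 + 3.81·52 = 250.12.
Deadweight loss = 68.58.

68.58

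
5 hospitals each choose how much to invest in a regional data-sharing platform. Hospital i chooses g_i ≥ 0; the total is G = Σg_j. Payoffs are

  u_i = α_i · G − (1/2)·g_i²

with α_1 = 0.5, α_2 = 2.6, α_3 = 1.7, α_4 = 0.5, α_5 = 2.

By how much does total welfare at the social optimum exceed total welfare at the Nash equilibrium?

Hospital i's FOC: ∂u_i/∂g_i = α_i − g_i = 0, so g_i* = α_i.
NE contributions = (0.5, 2.6, 1.7, 0.5, 2); G = 7.3.
W^NE = (Σα)·G − ½Σα_i² = 7.3² − ½·14.15 = 46.215.
Planner sets g_i = Σα_j = 7.3 for every i, so G^SO = 5·7.3 = 36.5.
W^SO = (Σα)·G^SO − ½·5·(Σα)² = (5/2)·7.3² = 133.225.
Deadweight loss = W^SO − W^NE = 87.01.

87.01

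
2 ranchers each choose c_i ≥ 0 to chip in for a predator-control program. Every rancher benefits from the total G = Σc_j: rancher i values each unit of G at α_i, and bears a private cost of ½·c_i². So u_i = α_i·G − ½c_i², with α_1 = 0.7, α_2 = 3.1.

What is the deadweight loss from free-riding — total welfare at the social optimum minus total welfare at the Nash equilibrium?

5.05

Rancher i's FOC: ∂u_i/∂c_i = α_i − c_i = 0, so c_i* = α_i.
NE contributions = (0.7, 3.1); G = 3.8.
W^NE = (Σα)·G − ½Σα_i² = 3.8² − ½·10.1 = 9.39.
Planner sets c_i = Σα_j = 3.8 for every i, so G^SO = 2·3.8 = 7.6.
W^SO = (Σα)·G^SO − ½·2·(Σα)² = (2/2)·3.8² = 14.44.
Deadweight loss = W^SO − W^NE = 5.05.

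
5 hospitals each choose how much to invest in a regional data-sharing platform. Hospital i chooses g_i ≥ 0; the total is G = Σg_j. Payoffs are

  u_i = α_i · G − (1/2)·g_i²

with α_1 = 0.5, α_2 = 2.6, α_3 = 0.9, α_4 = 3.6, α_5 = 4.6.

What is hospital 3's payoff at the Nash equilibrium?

Hospital i's FOC: ∂u_i/∂g_i = α_i − g_i = 0, so g_i* = α_i.
NE contributions = (0.5, 2.6, 0.9, 3.6, 4.6); G = 12.2.
u_3 = α_3·G − ½·(g_3)² = 0.9·12.2 − ½·0.9² = 10.575.

10.575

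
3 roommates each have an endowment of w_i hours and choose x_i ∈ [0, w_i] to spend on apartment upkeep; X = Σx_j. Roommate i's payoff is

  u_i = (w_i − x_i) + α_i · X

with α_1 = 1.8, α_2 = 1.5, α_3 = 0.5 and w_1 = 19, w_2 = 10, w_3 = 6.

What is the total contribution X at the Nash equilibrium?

29

∂u_i/∂x_i = α_i − 1, so roommate i contributes w_i if α_i > 1, else 0.
α_i > 1 for i ∈ {1, 2}; NE contributions (19, 10, 0), X = 29.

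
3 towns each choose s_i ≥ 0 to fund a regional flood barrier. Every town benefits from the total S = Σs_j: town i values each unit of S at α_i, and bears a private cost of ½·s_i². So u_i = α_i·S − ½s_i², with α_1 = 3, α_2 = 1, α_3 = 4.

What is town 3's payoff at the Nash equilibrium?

24

Town i's FOC: ∂u_i/∂s_i = α_i − s_i = 0, so s_i* = α_i.
NE contributions = (3, 1, 4); S = 8.
u_3 = α_3·S − ½·(s_3)² = 4·8 − ½·4² = 24.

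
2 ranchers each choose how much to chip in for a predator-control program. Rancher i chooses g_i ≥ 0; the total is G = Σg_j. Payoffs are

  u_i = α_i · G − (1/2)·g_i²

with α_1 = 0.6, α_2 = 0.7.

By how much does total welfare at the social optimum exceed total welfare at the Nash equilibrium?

0.425

Rancher i's FOC: ∂u_i/∂g_i = α_i − g_i = 0, so g_i* = α_i.
NE contributions = (0.6, 0.7); G = 1.3.
W^NE = (Σα)·G − ½Σα_i² = 1.3² − ½·0.85 = 1.265.
Planner sets g_i = Σα_j = 1.3 for every i, so G^SO = 2·1.3 = 2.6.
W^SO = (Σα)·G^SO − ½·2·(Σα)² = (2/2)·1.3² = 1.69.
Deadweight loss = W^SO − W^NE = 0.425.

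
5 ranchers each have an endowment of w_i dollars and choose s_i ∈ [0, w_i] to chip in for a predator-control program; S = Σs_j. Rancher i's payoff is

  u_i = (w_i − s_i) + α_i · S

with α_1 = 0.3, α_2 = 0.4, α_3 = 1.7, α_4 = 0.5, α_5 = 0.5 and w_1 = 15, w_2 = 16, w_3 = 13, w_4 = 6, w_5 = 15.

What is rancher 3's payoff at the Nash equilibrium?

22.1

∂u_i/∂s_i = α_i − 1, so rancher i contributes w_i if α_i > 1, else 0.
α_i > 1 for i ∈ {3}; NE contributions (0, 0, 13, 0, 0), S = 13.
u_3 = (13 − 13) + 1.7·13 = 22.1.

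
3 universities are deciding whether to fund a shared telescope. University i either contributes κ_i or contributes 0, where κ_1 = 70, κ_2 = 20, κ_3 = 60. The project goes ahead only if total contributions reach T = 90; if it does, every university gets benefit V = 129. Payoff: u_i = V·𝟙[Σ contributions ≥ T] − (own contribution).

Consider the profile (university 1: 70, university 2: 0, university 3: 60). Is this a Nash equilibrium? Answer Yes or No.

Yes

Total = 130 ≥ 90: provided.
University 1 (pledges 70, payoff 59): dropping to 0 → total 60, payoff 0. No gain.
University 2 (pledges 0, payoff 129): pledging 20 → total 150, payoff 109. No gain.
University 3 (pledges 60, payoff 69): dropping to 0 → total 70, payoff 0. No gain.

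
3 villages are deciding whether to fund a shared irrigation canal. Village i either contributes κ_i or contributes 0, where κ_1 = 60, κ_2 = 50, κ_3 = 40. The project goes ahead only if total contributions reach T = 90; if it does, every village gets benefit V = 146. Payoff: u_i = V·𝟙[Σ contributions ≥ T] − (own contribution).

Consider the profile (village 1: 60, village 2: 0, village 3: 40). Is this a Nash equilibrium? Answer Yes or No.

Total = 100 ≥ 90: provided.
Village 1 (pledges 60, payoff 86): dropping to 0 → total 40, payoff 0. No gain.
Village 2 (pledges 0, payoff 146): pledging 50 → total 150, payoff 96. No gain.
Village 3 (pledges 40, payoff 106): dropping to 0 → total 60, payoff 0. No gain.

Yes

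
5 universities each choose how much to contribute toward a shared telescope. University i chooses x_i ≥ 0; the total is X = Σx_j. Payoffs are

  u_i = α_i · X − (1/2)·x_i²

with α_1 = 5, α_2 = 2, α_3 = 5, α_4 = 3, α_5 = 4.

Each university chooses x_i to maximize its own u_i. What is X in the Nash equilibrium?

19

University i's FOC: ∂u_i/∂x_i = α_i − x_i = 0, so x_i* = α_i.
NE contributions = (5, 2, 5, 3, 4); X = 19.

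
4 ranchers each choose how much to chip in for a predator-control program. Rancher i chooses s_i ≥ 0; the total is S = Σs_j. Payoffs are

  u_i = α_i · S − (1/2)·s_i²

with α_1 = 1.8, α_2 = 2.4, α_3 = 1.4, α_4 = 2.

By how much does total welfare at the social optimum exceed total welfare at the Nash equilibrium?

Rancher i's FOC: ∂u_i/∂s_i = α_i − s_i = 0, so s_i* = α_i.
NE contributions = (1.8, 2.4, 1.4, 2); S = 7.6.
W^NE = (Σα)·S − ½Σα_i² = 7.6² − ½·14.96 = 50.28.
Planner sets s_i = Σα_j = 7.6 for every i, so S^SO = 4·7.6 = 30.4.
W^SO = (Σα)·S^SO − ½·4·(Σα)² = (4/2)·7.6² = 115.52.
Deadweight loss = W^SO − W^NE = 65.24.

65.24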